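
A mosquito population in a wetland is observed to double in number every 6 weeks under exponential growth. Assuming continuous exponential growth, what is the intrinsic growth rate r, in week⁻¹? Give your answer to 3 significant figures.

r = ln(2)/t_d = 0.6931/6 = 0.11552.

0.116 per week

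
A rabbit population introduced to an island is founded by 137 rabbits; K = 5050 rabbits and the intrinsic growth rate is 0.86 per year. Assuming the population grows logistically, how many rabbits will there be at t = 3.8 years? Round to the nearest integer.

A = (K − N₀)/N₀ = (5050 − 137)/137 = 35.861.
N(t) = K/(1 + A·e^(−rt)) = 5050/(1 + 35.861×e^(−0.86×3.8)).
e^(−3.268) = 0.038083; denominator = 1 + 35.861×0.038083 = 2.3657.
N = 5050/2.3657 = 2134.68.

2135 rabbits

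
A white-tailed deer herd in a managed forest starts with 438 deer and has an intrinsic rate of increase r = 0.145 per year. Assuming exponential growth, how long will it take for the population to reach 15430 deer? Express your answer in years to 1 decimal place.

24.6 years

Set N₀·e^(rt) = 15430: e^(0.145·t) = 15430/438 = 35.228.
0.145·t = ln(35.228) = 3.5619, so t = 3.5619/0.145 = 24.564.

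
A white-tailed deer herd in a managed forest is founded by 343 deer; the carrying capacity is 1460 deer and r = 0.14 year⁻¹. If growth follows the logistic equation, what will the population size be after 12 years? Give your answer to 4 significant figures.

A = (K − N₀)/N₀ = (1460 − 343)/343 = 3.2566.
N(t) = K/(1 + A·e^(−rt)) = 1460/(1 + 3.2566×e^(−0.14×12)).
e^(−1.68) = 0.18637; denominator = 1 + 3.2566×0.18637 = 1.6069.
N = 1460/1.6069 = 908.56.

908.6 deer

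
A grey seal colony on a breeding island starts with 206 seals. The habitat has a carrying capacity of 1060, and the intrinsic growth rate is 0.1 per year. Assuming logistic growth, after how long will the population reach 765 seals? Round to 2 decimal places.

23.75 years

A = (K − N₀)/N₀ = (1060 − 206)/206 = 4.1456.
Solve 1060/(1 + 4.1456·e^(−0.1t)) = 765: 1 + 4.1456·e^(−0.1t) = 1.3856, so e^(−0.1t) = 0.0930186.
−0.1·t = ln(0.0930186) = -2.375, so t = 2.375/0.1 = 23.75.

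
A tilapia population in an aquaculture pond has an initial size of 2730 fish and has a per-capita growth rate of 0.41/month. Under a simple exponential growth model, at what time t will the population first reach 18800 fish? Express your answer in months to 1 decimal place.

4.7 months

Set N₀·e^(rt) = 18800: e^(0.41·t) = 18800/2730 = 6.8864.
0.41·t = ln(6.8864) = 1.9296, so t = 1.9296/0.41 = 4.7062.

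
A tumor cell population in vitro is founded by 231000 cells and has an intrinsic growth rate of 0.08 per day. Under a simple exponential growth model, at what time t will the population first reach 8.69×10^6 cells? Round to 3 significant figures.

45.3 days

Set N₀·e^(rt) = 8.69×10^6: e^(0.08·t) = 8.69×10^6/231000 = 37.619.
0.08·t = ln(37.619) = 3.6275, so t = 3.6275/0.08 = 45.344.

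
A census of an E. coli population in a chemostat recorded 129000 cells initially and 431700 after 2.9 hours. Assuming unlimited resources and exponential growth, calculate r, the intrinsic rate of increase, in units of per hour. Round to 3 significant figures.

0.417 per hour

From N(t) = N₀·e^(rt): e^(r·2.9) = 431700/129000 = 3.3465.
r·2.9 = ln(3.3465) = 1.2079, so r = 1.2079/2.9 = 0.41652.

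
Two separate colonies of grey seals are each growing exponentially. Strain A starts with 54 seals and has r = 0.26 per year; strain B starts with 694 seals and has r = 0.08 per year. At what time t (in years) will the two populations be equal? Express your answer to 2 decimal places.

14.19 years

Set 54·e^(0.26t) = 694·e^(0.08t).
e^((0.26 − 0.08)t) = 694/54 → e^(0.18·t) = 12.852.
0.18·t = ln(12.852) = 2.5535, so t = 2.5535/0.18 = 14.186.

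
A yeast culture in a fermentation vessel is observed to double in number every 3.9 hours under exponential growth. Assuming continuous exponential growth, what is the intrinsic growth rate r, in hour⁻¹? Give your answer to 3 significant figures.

0.178 per hour

r = ln(2)/t_d = 0.6931/3.9 = 0.17773.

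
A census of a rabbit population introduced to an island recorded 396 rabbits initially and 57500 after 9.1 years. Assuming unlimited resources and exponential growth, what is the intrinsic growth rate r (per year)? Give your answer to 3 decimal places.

0.547 per year

From N(t) = N₀·e^(rt): e^(r·9.1) = 57500/396 = 145.2.
r·9.1 = ln(145.2) = 4.9781, so r = 4.9781/9.1 = 0.54705.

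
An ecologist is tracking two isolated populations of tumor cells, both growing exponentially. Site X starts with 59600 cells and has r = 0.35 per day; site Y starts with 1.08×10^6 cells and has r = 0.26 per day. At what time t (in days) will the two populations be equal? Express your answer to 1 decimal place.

32.2 days

Set 59600·e^(0.35t) = 1.08×10^6·e^(0.26t).
e^((0.35 − 0.26)t) = 1.08×10^6/59600 → e^(0.09·t) = 18.121.
0.09·t = ln(18.121) = 2.8971, so t = 2.8971/0.09 = 32.19.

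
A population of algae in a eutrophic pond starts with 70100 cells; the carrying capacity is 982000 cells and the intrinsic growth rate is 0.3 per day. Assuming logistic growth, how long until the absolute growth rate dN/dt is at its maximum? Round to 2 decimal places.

Logistic growth is fastest at N = K/2 = 491000.
A = (K − N₀)/N₀ = 13.009. Set K/(1 + A·e^(−rt)) = K/2 → A·e^(−rt) = 1.
e^(−0.3t) = 1/13.009 = 0.0768725, so t = ln(13.009)/0.3 = 2.5656/0.3 = 8.552.

8.55 days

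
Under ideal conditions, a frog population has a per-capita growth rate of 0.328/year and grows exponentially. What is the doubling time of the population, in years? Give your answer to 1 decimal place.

2.1 years

Doubling time t_d = ln(2)/r = 0.6931/0.328 = 2.1133.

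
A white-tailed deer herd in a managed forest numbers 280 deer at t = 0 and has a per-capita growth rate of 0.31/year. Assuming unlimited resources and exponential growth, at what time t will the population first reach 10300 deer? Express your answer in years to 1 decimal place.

Set N₀·e^(rt) = 10300: e^(0.31·t) = 10300/280 = 36.786.
0.31·t = ln(36.786) = 3.6051, so t = 3.6051/0.31 = 11.629.

11.6 years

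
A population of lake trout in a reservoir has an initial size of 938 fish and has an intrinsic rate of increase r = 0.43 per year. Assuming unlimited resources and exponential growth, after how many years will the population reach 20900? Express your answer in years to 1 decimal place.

Set N₀·e^(rt) = 20900: e^(0.43·t) = 20900/938 = 22.281.
0.43·t = ln(22.281) = 3.1038, so t = 3.1038/0.43 = 7.218.

7.2 years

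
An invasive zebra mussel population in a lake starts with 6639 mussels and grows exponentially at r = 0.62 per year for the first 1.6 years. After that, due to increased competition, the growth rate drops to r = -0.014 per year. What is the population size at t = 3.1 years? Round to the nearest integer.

17531 mussels

Phase 1: N(1.6) = 6639·e^(0.62×1.6) = 6639·e^0.992 = 17902.9.
Phase 2 runs for 3.1 − 1.6 = 1.5 years at r = -0.014.
N(3.1) = 17902.9·e^(-0.014×1.5) = 17902.9·e^-0.021 = 17530.8.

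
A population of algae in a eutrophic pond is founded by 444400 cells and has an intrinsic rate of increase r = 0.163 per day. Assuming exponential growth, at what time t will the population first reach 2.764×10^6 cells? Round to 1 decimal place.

Set N₀·e^(rt) = 2.764×10^6: e^(0.163·t) = 2.764×10^6/444400 = 6.2196.
0.163·t = ln(6.2196) = 1.8277, so t = 1.8277/0.163 = 11.213.

11.2 days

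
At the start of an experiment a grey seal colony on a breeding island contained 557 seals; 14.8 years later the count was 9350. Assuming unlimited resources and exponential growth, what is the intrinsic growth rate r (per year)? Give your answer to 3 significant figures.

From N(t) = N₀·e^(rt): e^(r·14.8) = 9350/557 = 16.786.
r·14.8 = ln(16.786) = 2.8206, so r = 2.8206/14.8 = 0.19058.

0.191 per year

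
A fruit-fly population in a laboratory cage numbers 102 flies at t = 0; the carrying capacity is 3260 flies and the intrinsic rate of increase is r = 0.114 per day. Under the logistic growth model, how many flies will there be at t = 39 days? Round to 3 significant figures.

A = (K − N₀)/N₀ = (3260 − 102)/102 = 30.961.
N(t) = K/(1 + A·e^(−rt)) = 3260/(1 + 30.961×e^(−0.114×39)).
e^(−4.446) = 0.011725; denominator = 1 + 30.961×0.011725 = 1.363.
N = 3260/1.363 = 2391.74.

2390 flies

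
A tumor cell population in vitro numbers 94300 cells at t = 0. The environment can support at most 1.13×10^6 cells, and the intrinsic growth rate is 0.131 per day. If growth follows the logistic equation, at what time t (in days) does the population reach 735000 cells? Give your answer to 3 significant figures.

23.0 days

A = (K − N₀)/N₀ = (1.13×10^6 − 94300)/94300 = 10.983.
Solve 1.13×10^6/(1 + 10.983·e^(−0.131t)) = 735000: 1 + 10.983·e^(−0.131t) = 1.5374, so e^(−0.131t) = 0.0489314.
−0.131·t = ln(0.0489314) = -3.0173, so t = 3.0173/0.131 = 23.033.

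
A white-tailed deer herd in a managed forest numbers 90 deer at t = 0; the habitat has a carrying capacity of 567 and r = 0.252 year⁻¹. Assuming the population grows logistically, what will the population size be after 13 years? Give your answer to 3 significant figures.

472 deer

A = (K − N₀)/N₀ = (567 − 90)/90 = 5.3.
N(t) = K/(1 + A·e^(−rt)) = 567/(1 + 5.3×e^(−0.252×13)).
e^(−3.276) = 0.037779; denominator = 1 + 5.3×0.037779 = 1.2002.
N = 567/1.2002 = 472.41.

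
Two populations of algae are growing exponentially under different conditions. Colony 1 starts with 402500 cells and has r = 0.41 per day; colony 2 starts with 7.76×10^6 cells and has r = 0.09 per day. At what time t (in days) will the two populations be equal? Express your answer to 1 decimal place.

Set 402500·e^(0.41t) = 7.76×10^6·e^(0.09t).
e^((0.41 − 0.09)t) = 7.76×10^6/402500 → e^(0.32·t) = 19.28.
0.32·t = ln(19.28) = 2.959, so t = 2.959/0.32 = 9.247.

9.2 days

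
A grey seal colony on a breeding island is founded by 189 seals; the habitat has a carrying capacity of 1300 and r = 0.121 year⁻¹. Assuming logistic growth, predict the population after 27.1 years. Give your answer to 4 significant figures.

1064 seals

A = (K − N₀)/N₀ = (1300 − 189)/189 = 5.8783.
N(t) = K/(1 + A·e^(−rt)) = 1300/(1 + 5.8783×e^(−0.121×27.1)).
e^(−3.279) = 0.037662; denominator = 1 + 5.8783×0.037662 = 1.2214.
N = 1300/1.2214 = 1064.36.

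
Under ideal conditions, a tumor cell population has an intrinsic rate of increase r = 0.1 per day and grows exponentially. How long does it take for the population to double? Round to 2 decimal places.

6.93 days

Doubling time t_d = ln(2)/r = 0.6931/0.1 = 6.9315.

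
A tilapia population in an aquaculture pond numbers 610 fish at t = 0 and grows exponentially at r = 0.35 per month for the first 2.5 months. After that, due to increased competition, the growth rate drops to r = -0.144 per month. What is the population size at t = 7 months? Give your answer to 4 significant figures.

765.4 fish

Phase 1: N(2.5) = 610·e^(0.35×2.5) = 610·e^0.875 = 1463.31.
Phase 2 runs for 7 − 2.5 = 4.5 months at r = -0.144.
N(7) = 1463.31·e^(-0.144×4.5) = 1463.31·e^-0.648 = 765.446.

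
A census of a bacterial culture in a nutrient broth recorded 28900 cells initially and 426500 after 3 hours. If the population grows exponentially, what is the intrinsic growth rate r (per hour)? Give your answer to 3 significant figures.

From N(t) = N₀·e^(rt): e^(r·3) = 426500/28900 = 14.758.
r·3 = ln(14.758) = 2.6918, so r = 2.6918/3 = 0.89726.

0.897 per hour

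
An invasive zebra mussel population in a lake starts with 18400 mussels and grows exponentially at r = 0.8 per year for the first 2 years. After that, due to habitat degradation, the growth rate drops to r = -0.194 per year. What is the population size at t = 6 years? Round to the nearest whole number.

41945 mussels

Phase 1: N(2) = 18400·e^(0.8×2) = 18400·e^1.6 = 91135.8.
Phase 2 runs for 6 − 2 = 4 years at r = -0.194.
N(6) = 91135.8·e^(-0.194×4) = 91135.8·e^-0.776 = 41944.6.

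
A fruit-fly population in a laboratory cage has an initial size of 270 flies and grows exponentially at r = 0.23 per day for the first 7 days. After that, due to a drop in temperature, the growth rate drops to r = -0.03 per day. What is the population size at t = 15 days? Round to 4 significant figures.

1063 flies

Phase 1: N(7) = 270·e^(0.23×7) = 270·e^1.61 = 1350.76.
Phase 2 runs for 15 − 7 = 8 days at r = -0.03.
N(15) = 1350.76·e^(-0.03×8) = 1350.76·e^-0.24 = 1062.54.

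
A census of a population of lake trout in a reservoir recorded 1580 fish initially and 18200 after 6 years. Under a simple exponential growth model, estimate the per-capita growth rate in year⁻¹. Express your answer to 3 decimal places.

0.407 per year

From N(t) = N₀·e^(rt): e^(r·6) = 18200/1580 = 11.519.
r·6 = ln(11.519) = 2.444, so r = 2.444/6 = 0.40733.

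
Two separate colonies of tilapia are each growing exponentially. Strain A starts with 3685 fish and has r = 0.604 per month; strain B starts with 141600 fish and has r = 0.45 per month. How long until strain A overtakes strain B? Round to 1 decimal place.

23.7 months

Set 3685·e^(0.604t) = 141600·e^(0.45t).
e^((0.604 − 0.45)t) = 141600/3685 → e^(0.154·t) = 38.426.
0.154·t = ln(38.426) = 3.6487, so t = 3.6487/0.154 = 23.693.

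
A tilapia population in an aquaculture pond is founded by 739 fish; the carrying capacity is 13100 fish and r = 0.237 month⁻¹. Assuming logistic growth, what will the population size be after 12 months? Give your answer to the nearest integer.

6638 fish

A = (K − N₀)/N₀ = (13100 − 739)/739 = 16.727.
N(t) = K/(1 + A·e^(−rt)) = 13100/(1 + 16.727×e^(−0.237×12)).
e^(−2.844) = 0.058192; denominator = 1 + 16.727×0.058192 = 1.9734.
N = 13100/1.9734 = 6638.41.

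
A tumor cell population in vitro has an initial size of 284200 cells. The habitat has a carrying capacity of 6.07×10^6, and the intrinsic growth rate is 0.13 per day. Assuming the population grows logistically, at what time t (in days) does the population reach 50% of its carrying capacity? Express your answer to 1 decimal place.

23.2 days

A = (K − N₀)/N₀ = (6.07×10^6 − 284200)/284200 = 20.358.
Solve 6.07×10^6/(1 + 20.358·e^(−0.13t)) = 3.035×10^6: 1 + 20.358·e^(−0.13t) = 2, so e^(−0.13t) = 0.0491203.
−0.13·t = ln(0.0491203) = -3.0135, so t = 3.0135/0.13 = 23.181.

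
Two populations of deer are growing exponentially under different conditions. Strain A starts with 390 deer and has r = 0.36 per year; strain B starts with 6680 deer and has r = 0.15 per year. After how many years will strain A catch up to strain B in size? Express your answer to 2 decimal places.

Set 390·e^(0.36t) = 6680·e^(0.15t).
e^((0.36 − 0.15)t) = 6680/390 → e^(0.21·t) = 17.128.
0.21·t = ln(17.128) = 2.8407, so t = 2.8407/0.21 = 13.527.

13.53 years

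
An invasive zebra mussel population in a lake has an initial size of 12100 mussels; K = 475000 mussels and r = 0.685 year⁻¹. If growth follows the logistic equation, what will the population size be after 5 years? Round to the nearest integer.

211561 mussels

A = (K − N₀)/N₀ = (475000 − 12100)/12100 = 38.256.
N(t) = K/(1 + A·e^(−rt)) = 475000/(1 + 38.256×e^(−0.685×5)).
e^(−3.425) = 0.032549; denominator = 1 + 38.256×0.032549 = 2.2452.
N = 475000/2.2452 = 211561.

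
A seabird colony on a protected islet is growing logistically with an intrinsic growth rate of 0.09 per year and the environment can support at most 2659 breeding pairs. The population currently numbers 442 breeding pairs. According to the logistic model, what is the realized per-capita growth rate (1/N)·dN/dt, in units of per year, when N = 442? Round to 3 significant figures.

0.0750 per year

(1/N)·dN/dt = r(1 − N/K) = 0.09 × (1 − 442/2659).
= 0.09 × 0.83377 = 0.075039.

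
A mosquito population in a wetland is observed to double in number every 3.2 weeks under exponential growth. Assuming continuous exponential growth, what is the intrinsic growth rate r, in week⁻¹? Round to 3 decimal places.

0.217 per week

r = ln(2)/t_d = 0.6931/3.2 = 0.21661.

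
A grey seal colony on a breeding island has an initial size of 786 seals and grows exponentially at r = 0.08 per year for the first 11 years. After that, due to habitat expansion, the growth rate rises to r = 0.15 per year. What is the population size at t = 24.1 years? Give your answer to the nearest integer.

13520 seals

Phase 1: N(11) = 786·e^(0.08×11) = 786·e^0.88 = 1894.97.
Phase 2 runs for 24.1 − 11 = 13.1 years at r = 0.15.
N(24.1) = 1894.97·e^(0.15×13.1) = 1894.97·e^1.965 = 13520.4.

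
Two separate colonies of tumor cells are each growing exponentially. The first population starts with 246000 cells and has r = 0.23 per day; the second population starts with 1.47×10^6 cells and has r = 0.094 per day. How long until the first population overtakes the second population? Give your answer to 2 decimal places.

Set 246000·e^(0.23t) = 1.47×10^6·e^(0.094t).
e^((0.23 − 0.094)t) = 1.47×10^6/246000 → e^(0.136·t) = 5.9756.
0.136·t = ln(5.9756) = 1.7877, so t = 1.7877/0.136 = 13.145.

13.14 days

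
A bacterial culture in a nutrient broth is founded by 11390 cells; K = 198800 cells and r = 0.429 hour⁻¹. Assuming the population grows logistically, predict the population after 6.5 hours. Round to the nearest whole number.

98800 cells

A = (K − N₀)/N₀ = (198800 − 11390)/11390 = 16.454.
N(t) = K/(1 + A·e^(−rt)) = 198800/(1 + 16.454×e^(−0.429×6.5)).
e^(−2.788) = 0.061513; denominator = 1 + 16.454×0.061513 = 2.0121.
N = 198800/2.0121 = 98800.5.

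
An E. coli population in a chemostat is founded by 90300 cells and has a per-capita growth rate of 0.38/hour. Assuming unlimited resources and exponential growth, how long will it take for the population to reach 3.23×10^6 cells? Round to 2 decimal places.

Set N₀·e^(rt) = 3.23×10^6: e^(0.38·t) = 3.23×10^6/90300 = 35.77.
0.38·t = ln(35.77) = 3.5771, so t = 3.5771/0.38 = 9.4134.

9.41 hours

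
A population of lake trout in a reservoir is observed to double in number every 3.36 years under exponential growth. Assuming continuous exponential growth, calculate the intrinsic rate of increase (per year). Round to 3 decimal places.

0.206 per year

r = ln(2)/t_d = 0.6931/3.36 = 0.20629.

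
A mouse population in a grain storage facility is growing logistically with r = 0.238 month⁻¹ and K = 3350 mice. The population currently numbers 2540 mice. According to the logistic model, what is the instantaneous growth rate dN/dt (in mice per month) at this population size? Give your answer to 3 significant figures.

146 mice per month

dN/dt = rN(1 − N/K) = 0.238 × 2540 × (1 − 2540/3350).
1 − 2540/3350 = 0.24179; dN/dt = 0.238 × 2540 × 0.24179 = 146.17.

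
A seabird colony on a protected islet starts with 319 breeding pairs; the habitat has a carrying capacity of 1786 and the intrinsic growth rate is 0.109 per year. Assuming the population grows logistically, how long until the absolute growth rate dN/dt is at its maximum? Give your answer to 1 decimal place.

Logistic growth is fastest at N = K/2 = 893.
A = (K − N₀)/N₀ = 4.5987. Set K/(1 + A·e^(−rt)) = K/2 → A·e^(−rt) = 1.
e^(−0.109t) = 1/4.5987 = 0.217451, so t = ln(4.5987)/0.109 = 1.5258/0.109 = 13.998.

14.0 years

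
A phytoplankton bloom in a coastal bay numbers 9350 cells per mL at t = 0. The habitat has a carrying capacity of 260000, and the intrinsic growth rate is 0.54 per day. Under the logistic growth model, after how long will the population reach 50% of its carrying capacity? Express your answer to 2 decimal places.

6.09 days

A = (K − N₀)/N₀ = (260000 − 9350)/9350 = 26.807.
Solve 260000/(1 + 26.807·e^(−0.54t)) = 130000: 1 + 26.807·e^(−0.54t) = 2, so e^(−0.54t) = 0.037303.
−0.54·t = ln(0.037303) = -3.2887, so t = 3.2887/0.54 = 6.0902.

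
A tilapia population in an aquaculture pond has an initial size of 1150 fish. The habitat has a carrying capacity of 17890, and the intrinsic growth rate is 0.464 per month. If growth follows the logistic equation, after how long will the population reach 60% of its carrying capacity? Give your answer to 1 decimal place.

A = (K − N₀)/N₀ = (17890 − 1150)/1150 = 14.557.
Solve 17890/(1 + 14.557·e^(−0.464t)) = 10734: 1 + 14.557·e^(−0.464t) = 1.6667, so e^(−0.464t) = 0.0457985.
−0.464·t = ln(0.0457985) = -3.0835, so t = 3.0835/0.464 = 6.6455.

6.6 months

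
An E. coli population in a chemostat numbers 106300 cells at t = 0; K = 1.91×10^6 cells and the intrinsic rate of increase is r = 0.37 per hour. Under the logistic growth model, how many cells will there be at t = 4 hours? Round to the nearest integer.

392797 cells

A = (K − N₀)/N₀ = (1.91×10^6 − 106300)/106300 = 16.968.
N(t) = K/(1 + A·e^(−rt)) = 1.91×10^6/(1 + 16.968×e^(−0.37×4)).
e^(−1.48) = 0.22764; denominator = 1 + 16.968×0.22764 = 4.8626.
N = 1.91×10^6/4.8626 = 392797.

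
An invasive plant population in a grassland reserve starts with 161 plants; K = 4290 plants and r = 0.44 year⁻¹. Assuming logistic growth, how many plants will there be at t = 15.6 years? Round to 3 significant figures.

4180 plants

A = (K − N₀)/N₀ = (4290 − 161)/161 = 25.646.
N(t) = K/(1 + A·e^(−rt)) = 4290/(1 + 25.646×e^(−0.44×15.6)).
e^(−6.864) = 0.0010447; denominator = 1 + 25.646×0.0010447 = 1.0268.
N = 4290/1.0268 = 4178.06.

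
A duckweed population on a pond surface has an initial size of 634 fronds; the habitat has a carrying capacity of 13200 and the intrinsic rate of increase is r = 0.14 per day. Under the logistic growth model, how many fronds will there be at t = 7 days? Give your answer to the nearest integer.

1564 fronds

A = (K − N₀)/N₀ = (13200 − 634)/634 = 19.82.
N(t) = K/(1 + A·e^(−rt)) = 13200/(1 + 19.82×e^(−0.14×7)).
e^(−0.98) = 0.37531; denominator = 1 + 19.82×0.37531 = 8.4387.
N = 13200/8.4387 = 1564.22.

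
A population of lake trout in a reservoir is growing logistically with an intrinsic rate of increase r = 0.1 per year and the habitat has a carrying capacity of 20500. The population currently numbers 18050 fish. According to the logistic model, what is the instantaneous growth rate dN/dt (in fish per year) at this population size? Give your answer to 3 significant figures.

dN/dt = rN(1 − N/K) = 0.1 × 18050 × (1 − 18050/20500).
1 − 18050/20500 = 0.11951; dN/dt = 0.1 × 18050 × 0.11951 = 215.72.

216 fish per year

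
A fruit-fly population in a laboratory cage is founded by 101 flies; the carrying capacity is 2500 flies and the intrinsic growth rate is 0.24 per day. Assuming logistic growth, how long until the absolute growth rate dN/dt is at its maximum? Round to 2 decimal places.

Logistic growth is fastest at N = K/2 = 1250.
A = (K − N₀)/N₀ = 23.752. Set K/(1 + A·e^(−rt)) = K/2 → A·e^(−rt) = 1.
e^(−0.24t) = 1/23.752 = 0.0421009, so t = ln(23.752)/0.24 = 3.1677/0.24 = 13.199.

13.20 days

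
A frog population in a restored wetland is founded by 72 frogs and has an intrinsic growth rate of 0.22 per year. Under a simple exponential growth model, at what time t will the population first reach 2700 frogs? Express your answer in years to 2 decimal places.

Set N₀·e^(rt) = 2700: e^(0.22·t) = 2700/72 = 37.5.
0.22·t = ln(37.5) = 3.6243, so t = 3.6243/0.22 = 16.474.

16.47 years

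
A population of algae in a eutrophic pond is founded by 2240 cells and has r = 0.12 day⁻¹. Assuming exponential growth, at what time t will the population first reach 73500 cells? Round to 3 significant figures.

Set N₀·e^(rt) = 73500: e^(0.12·t) = 73500/2240 = 32.812.
0.12·t = ln(32.812) = 3.4908, so t = 3.4908/0.12 = 29.09.

29.1 days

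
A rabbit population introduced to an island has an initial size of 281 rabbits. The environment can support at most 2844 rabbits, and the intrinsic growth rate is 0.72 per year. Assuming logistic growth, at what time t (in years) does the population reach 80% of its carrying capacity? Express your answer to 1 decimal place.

5.0 years

A = (K − N₀)/N₀ = (2844 − 281)/281 = 9.121.
Solve 2844/(1 + 9.121·e^(−0.72t)) = 2275.2: 1 + 9.121·e^(−0.72t) = 1.25, so e^(−0.72t) = 0.0274093.
−0.72·t = ln(0.0274093) = -3.5969, so t = 3.5969/0.72 = 4.9957.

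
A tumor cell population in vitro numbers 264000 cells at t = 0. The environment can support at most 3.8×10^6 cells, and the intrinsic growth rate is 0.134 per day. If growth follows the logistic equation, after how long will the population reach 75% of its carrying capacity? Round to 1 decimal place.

27.6 days

A = (K − N₀)/N₀ = (3.8×10^6 − 264000)/264000 = 13.394.
Solve 3.8×10^6/(1 + 13.394·e^(−0.134t)) = 2.85×10^6: 1 + 13.394·e^(−0.134t) = 1.3333, so e^(−0.134t) = 0.0248869.
−0.134·t = ln(0.0248869) = -3.6934, so t = 3.6934/0.134 = 27.563.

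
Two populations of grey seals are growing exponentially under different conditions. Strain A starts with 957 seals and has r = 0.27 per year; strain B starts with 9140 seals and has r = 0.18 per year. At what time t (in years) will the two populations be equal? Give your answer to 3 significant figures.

Set 957·e^(0.27t) = 9140·e^(0.18t).
e^((0.27 − 0.18)t) = 9140/957 → e^(0.09·t) = 9.5507.
0.09·t = ln(9.5507) = 2.2566, so t = 2.2566/0.09 = 25.073.

25.1 years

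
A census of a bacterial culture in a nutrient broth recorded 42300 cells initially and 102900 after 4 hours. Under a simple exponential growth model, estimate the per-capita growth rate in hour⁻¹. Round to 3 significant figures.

From N(t) = N₀·e^(rt): e^(r·4) = 102900/42300 = 2.4326.
r·4 = ln(2.4326) = 0.88897, so r = 0.88897/4 = 0.22224.

0.222 per hour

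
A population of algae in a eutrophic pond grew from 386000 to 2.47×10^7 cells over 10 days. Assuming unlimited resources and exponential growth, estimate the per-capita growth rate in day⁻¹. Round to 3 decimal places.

From N(t) = N₀·e^(rt): e^(r·10) = 2.47×10^7/386000 = 63.99.
r·10 = ln(63.99) = 4.1587, so r = 4.1587/10 = 0.41587.

0.416 per day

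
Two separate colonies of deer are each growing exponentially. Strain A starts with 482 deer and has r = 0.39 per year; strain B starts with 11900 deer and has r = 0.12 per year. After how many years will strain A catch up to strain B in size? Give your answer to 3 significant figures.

Set 482·e^(0.39t) = 11900·e^(0.12t).
e^((0.39 − 0.12)t) = 11900/482 → e^(0.27·t) = 24.689.
0.27·t = ln(24.689) = 3.2063, so t = 3.2063/0.27 = 11.875.

11.9 years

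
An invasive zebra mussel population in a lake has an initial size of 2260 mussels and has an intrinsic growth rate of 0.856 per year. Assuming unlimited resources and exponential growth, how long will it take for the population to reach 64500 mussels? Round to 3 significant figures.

3.92 years

Set N₀·e^(rt) = 64500: e^(0.856·t) = 64500/2260 = 28.54.
0.856·t = ln(28.54) = 3.3513, so t = 3.3513/0.856 = 3.9151.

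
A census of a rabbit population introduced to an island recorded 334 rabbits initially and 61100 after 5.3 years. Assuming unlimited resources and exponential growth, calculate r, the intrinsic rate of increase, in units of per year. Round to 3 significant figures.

0.983 per year

From N(t) = N₀·e^(rt): e^(r·5.3) = 61100/334 = 182.93.
r·5.3 = ln(182.93) = 5.2091, so r = 5.2091/5.3 = 0.98285.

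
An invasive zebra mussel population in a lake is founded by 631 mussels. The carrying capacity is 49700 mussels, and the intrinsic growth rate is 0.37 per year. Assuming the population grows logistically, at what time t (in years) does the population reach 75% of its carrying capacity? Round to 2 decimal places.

14.74 years

A = (K − N₀)/N₀ = (49700 − 631)/631 = 77.764.
Solve 49700/(1 + 77.764·e^(−0.37t)) = 37275: 1 + 77.764·e^(−0.37t) = 1.3333, so e^(−0.37t) = 0.00428648.
−0.37·t = ln(0.00428648) = -5.4523, so t = 5.4523/0.37 = 14.736.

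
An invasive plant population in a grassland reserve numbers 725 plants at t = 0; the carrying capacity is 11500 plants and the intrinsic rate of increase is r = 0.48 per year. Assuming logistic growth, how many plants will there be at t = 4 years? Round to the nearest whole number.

A = (K − N₀)/N₀ = (11500 − 725)/725 = 14.862.
N(t) = K/(1 + A·e^(−rt)) = 11500/(1 + 14.862×e^(−0.48×4)).
e^(−1.92) = 0.14661; denominator = 1 + 14.862×0.14661 = 3.1789.
N = 11500/3.1789 = 3617.62.

3618 plants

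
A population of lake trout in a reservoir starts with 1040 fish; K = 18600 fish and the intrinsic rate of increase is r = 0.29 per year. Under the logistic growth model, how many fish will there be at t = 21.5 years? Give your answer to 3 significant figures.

18000 fish

A = (K − N₀)/N₀ = (18600 − 1040)/1040 = 16.885.
N(t) = K/(1 + A·e^(−rt)) = 18600/(1 + 16.885×e^(−0.29×21.5)).
e^(−6.235) = 0.0019596; denominator = 1 + 16.885×0.0019596 = 1.0331.
N = 18600/1.0331 = 18004.3.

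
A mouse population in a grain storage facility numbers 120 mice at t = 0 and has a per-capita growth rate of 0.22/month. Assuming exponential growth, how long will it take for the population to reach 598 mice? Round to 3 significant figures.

Set N₀·e^(rt) = 598: e^(0.22·t) = 598/120 = 4.9833.
0.22·t = ln(4.9833) = 1.6061, so t = 1.6061/0.22 = 7.3005.

7.30 months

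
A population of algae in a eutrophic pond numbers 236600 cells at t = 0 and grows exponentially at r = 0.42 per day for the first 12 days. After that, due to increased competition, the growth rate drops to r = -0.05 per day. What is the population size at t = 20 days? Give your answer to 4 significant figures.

24500000 cells

Phase 1: N(12) = 236600·e^(0.42×12) = 236600·e^5.04 = 3.654761×10^7.
Phase 2 runs for 20 − 12 = 8 days at r = -0.05.
N(20) = 3.654761×10^7·e^(-0.05×8) = 3.654761×10^7·e^-0.4 = 2.449859×10^7.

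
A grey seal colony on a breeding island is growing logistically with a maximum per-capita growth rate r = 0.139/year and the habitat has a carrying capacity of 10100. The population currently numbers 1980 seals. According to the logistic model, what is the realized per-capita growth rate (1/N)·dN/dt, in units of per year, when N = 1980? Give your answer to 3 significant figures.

(1/N)·dN/dt = r(1 − N/K) = 0.139 × (1 − 1980/10100).
= 0.139 × 0.80396 = 0.11175.

0.112 per year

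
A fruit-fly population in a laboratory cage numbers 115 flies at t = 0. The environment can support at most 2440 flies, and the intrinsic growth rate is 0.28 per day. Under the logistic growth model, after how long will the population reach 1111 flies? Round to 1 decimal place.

A = (K − N₀)/N₀ = (2440 − 115)/115 = 20.217.
Solve 2440/(1 + 20.217·e^(−0.28t)) = 1111: 1 + 20.217·e^(−0.28t) = 2.1962, so e^(−0.28t) = 0.0591679.
−0.28·t = ln(0.0591679) = -2.8274, so t = 2.8274/0.28 = 10.098.

10.1 days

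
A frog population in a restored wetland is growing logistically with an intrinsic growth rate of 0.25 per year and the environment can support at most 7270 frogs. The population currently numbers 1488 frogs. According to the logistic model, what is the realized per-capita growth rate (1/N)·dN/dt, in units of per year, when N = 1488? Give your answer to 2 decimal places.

(1/N)·dN/dt = r(1 − N/K) = 0.25 × (1 − 1488/7270).
= 0.25 × 0.79532 = 0.19883.

0.20 per year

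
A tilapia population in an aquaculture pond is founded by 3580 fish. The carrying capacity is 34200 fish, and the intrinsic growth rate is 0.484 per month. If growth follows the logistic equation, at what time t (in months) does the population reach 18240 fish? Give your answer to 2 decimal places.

A = (K − N₀)/N₀ = (34200 − 3580)/3580 = 8.5531.
Solve 34200/(1 + 8.5531·e^(−0.484t)) = 18240: 1 + 8.5531·e^(−0.484t) = 1.875, so e^(−0.484t) = 0.102302.
−0.484·t = ln(0.102302) = -2.2798, so t = 2.2798/0.484 = 4.7104.

4.71 months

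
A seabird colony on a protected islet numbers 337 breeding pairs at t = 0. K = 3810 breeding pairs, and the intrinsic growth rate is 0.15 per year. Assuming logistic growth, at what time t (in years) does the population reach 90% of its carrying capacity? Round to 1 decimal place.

30.2 years

A = (K − N₀)/N₀ = (3810 − 337)/337 = 10.306.
Solve 3810/(1 + 10.306·e^(−0.15t)) = 3429: 1 + 10.306·e^(−0.15t) = 1.1111, so e^(−0.15t) = 0.0107816.
−0.15·t = ln(0.0107816) = -4.5299, so t = 4.5299/0.15 = 30.199.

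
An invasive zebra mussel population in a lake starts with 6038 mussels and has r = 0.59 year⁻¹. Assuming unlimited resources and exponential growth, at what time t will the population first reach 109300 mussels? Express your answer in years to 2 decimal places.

Set N₀·e^(rt) = 109300: e^(0.59·t) = 109300/6038 = 18.102.
0.59·t = ln(18.102) = 2.896, so t = 2.896/0.59 = 4.9085.

4.91 years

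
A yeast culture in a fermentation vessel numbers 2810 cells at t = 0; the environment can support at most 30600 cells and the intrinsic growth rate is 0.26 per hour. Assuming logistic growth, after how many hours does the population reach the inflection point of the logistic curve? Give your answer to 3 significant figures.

8.81 hours

Logistic growth is fastest at N = K/2 = 15300.
A = (K − N₀)/N₀ = 9.8897. Set K/(1 + A·e^(−rt)) = K/2 → A·e^(−rt) = 1.
e^(−0.26t) = 1/9.8897 = 0.101116, so t = ln(9.8897)/0.26 = 2.2915/0.26 = 8.8134.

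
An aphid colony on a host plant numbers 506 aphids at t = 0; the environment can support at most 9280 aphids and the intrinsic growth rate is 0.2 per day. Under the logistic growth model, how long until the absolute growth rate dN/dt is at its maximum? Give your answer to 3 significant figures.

14.3 days

Logistic growth is fastest at N = K/2 = 4640.
A = (K − N₀)/N₀ = 17.34. Set K/(1 + A·e^(−rt)) = K/2 → A·e^(−rt) = 1.
e^(−0.2t) = 1/17.34 = 0.0576704, so t = ln(17.34)/0.2 = 2.853/0.2 = 14.265.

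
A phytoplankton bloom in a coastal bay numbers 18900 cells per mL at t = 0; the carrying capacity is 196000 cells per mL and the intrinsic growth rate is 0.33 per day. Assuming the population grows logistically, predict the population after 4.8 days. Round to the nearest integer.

A = (K − N₀)/N₀ = (196000 − 18900)/18900 = 9.3704.
N(t) = K/(1 + A·e^(−rt)) = 196000/(1 + 9.3704×e^(−0.33×4.8)).
e^(−1.584) = 0.20515; denominator = 1 + 9.3704×0.20515 = 2.9224.
N = 196000/2.9224 = 67069.1.

67069 cells per mL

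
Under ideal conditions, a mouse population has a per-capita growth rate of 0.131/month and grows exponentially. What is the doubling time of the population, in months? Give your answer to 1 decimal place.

5.3 months

Doubling time t_d = ln(2)/r = 0.6931/0.131 = 5.2912.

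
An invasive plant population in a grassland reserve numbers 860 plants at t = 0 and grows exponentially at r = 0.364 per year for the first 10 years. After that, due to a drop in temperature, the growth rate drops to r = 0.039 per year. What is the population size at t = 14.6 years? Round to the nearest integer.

39196 plants

Phase 1: N(10) = 860·e^(0.364×10) = 860·e^3.64 = 32759.
Phase 2 runs for 14.6 − 10 = 4.6 years at r = 0.039.
N(14.6) = 32759·e^(0.039×4.6) = 32759·e^0.1794 = 39196.1.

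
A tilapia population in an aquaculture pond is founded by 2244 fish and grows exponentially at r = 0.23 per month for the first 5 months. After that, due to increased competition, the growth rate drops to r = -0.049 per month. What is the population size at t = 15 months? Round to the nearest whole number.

Phase 1: N(5) = 2244·e^(0.23×5) = 2244·e^1.15 = 7086.98.
Phase 2 runs for 15 − 5 = 10 months at r = -0.049.
N(15) = 7086.98·e^(-0.049×10) = 7086.98·e^-0.49 = 4341.67.

4342 fish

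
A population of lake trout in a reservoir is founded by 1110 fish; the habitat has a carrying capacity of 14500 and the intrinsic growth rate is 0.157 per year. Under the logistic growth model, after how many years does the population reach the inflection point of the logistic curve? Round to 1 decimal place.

Logistic growth is fastest at N = K/2 = 7250.
A = (K − N₀)/N₀ = 12.063. Set K/(1 + A·e^(−rt)) = K/2 → A·e^(−rt) = 1.
e^(−0.157t) = 1/12.063 = 0.0828977, so t = ln(12.063)/0.157 = 2.4901/0.157 = 15.861.

15.9 years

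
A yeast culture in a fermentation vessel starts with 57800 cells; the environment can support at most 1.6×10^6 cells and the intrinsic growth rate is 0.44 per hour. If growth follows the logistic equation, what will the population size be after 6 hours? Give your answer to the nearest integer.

A = (K − N₀)/N₀ = (1.6×10^6 − 57800)/57800 = 26.682.
N(t) = K/(1 + A·e^(−rt)) = 1.6×10^6/(1 + 26.682×e^(−0.44×6)).
e^(−2.64) = 0.071361; denominator = 1 + 26.682×0.071361 = 2.904.
N = 1.6×10^6/2.904 = 550957.

550957 cells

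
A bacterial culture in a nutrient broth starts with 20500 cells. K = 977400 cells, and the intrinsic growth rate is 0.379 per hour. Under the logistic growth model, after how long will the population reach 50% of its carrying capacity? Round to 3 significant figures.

A = (K − N₀)/N₀ = (977400 − 20500)/20500 = 46.678.
Solve 977400/(1 + 46.678·e^(−0.379t)) = 488700: 1 + 46.678·e^(−0.379t) = 2, so e^(−0.379t) = 0.0214233.
−0.379·t = ln(0.0214233) = -3.8433, so t = 3.8433/0.379 = 10.141.

10.1 hours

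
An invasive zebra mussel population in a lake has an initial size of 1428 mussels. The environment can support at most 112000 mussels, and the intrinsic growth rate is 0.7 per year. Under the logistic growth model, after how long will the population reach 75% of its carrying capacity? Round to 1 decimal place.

7.8 years

A = (K − N₀)/N₀ = (112000 − 1428)/1428 = 77.431.
Solve 112000/(1 + 77.431·e^(−0.7t)) = 84000: 1 + 77.431·e^(−0.7t) = 1.3333, so e^(−0.7t) = 0.00430489.
−0.7·t = ln(0.00430489) = -5.448, so t = 5.448/0.7 = 7.7829.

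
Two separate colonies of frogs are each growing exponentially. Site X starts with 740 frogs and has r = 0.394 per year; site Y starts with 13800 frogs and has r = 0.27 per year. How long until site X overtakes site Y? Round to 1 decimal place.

Set 740·e^(0.394t) = 13800·e^(0.27t).
e^((0.394 − 0.27)t) = 13800/740 → e^(0.124·t) = 18.649.
0.124·t = ln(18.649) = 2.9258, so t = 2.9258/0.124 = 23.595.

23.6 years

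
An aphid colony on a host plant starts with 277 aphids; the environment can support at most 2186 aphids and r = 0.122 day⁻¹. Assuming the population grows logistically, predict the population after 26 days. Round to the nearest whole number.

A = (K − N₀)/N₀ = (2186 − 277)/277 = 6.8917.
N(t) = K/(1 + A·e^(−rt)) = 2186/(1 + 6.8917×e^(−0.122×26)).
e^(−3.172) = 0.04192; denominator = 1 + 6.8917×0.04192 = 1.2889.
N = 2186/1.2889 = 1696.02.

1696 aphids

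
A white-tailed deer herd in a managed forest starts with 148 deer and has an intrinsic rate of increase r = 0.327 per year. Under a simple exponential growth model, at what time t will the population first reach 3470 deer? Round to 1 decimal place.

Set N₀·e^(rt) = 3470: e^(0.327·t) = 3470/148 = 23.446.
0.327·t = ln(23.446) = 3.1547, so t = 3.1547/0.327 = 9.6474.

9.6 years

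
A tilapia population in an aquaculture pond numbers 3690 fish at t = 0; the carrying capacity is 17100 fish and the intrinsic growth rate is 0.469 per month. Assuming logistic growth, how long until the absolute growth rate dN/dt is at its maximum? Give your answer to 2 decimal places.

Logistic growth is fastest at N = K/2 = 8550.
A = (K − N₀)/N₀ = 3.6341. Set K/(1 + A·e^(−rt)) = K/2 → A·e^(−rt) = 1.
e^(−0.469t) = 1/3.6341 = 0.275168, so t = ln(3.6341)/0.469 = 1.2904/0.469 = 2.7513.

2.75 months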